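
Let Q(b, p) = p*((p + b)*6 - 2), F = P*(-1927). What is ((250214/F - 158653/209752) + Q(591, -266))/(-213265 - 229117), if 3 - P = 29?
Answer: 2722690116863975/2324495047572464 ≈ 1.1713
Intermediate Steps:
P = -26 (P = 3 - 1*29 = 3 - 29 = -26)
F = 50102 (F = -26*(-1927) = 50102)
Q(b, p) = p*(-2 + 6*b + 6*p) (Q(b, p) = p*((b + p)*6 - 2) = p*((6*b + 6*p) - 2) = p*(-2 + 6*b + 6*p))
((250214/F - 158653/209752) + Q(591, -266))/(-213265 - 229117) = ((250214/50102 - 158653/209752) + 2*(-266)*(-1 + 3*591 + 3*(-266)))/(-213265 - 229117) = ((250214*(1/50102) - 158653*1/209752) + 2*(-266)*(-1 + 1773 - 798))/(-442382) = ((125107/25051 - 158653/209752) + 2*(-266)*974)*(-1/442382) = (22267027161/5254497352 - 518168)*(-1/442382) = -2722690116863975/5254497352*(-1/442382) = 2722690116863975/2324495047572464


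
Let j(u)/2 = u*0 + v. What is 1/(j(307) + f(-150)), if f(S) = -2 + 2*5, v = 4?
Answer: 1/16 ≈ 0.062500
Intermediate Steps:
f(S) = 8 (f(S) = -2 + 10 = 8)
j(u) = 8 (j(u) = 2*(u*0 + 4) = 2*(0 + 4) = 2*4 = 8)
1/(j(307) + f(-150)) = 1/(8 + 8) = 1/16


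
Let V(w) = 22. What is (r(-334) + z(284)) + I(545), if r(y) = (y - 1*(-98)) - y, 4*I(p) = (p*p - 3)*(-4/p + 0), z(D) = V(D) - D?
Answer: -386402/545 ≈ -708.99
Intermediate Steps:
z(D) = 22 - D
I(p) = -(-3 + p²)/p (I(p) = ((p*p - 3)*(-4/p + 0))/4 = ((p² - 3)*(-4/p))/4 = ((-3 + p²)*(-4/p))/4 = (-4*(-3 + p²)/p)/4 = -(-3 + p²)/p)
r(y) = 98 (r(y) = (y + 98) - y = (98 + y) - y = 98)
(r(-334) + z(284)) + I(545) = (98 + (22 - 1*284)) + (-1*545 + 3/545) = (98 + (22 - 284)) + (-545 + 3*(1/545)) = (98 - 262) + (-545 + 3/545) = -164 - 297022/545 = -386402/545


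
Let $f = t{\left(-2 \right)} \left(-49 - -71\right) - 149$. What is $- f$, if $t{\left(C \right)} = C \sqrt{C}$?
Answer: $149 + 44 i \sqrt{2} \approx 149.0 + 62.225 i$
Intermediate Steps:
$t{\left(C \right)} = C^{\frac{3}{2}}$
$f = -149 - 44 i \sqrt{2}$ ($f = \left(-2\right)^{\frac{3}{2}} \left(-49 - -71\right) - 149 = - 2 i \sqrt{2} \left(-49 + 71\right) - 149 = - 2 i \sqrt{2} \cdot 22 - 149 = - 44 i \sqrt{2} - 149 = -149 - 44 i \sqrt{2} \approx -149.0 - 62.225 i$)
$- f = - (-149 - 44 i \sqrt{2}) = 149 + 44 i \sqrt{2}$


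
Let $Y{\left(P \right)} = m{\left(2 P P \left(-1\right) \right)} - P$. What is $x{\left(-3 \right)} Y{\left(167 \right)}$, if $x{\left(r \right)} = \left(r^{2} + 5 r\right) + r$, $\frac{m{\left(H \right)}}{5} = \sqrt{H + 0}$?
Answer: $1503 - 7515 i \sqrt{2} \approx 1503.0 - 10628.0 i$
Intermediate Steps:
$m{\left(H \right)} = 5 \sqrt{H}$ ($m{\left(H \right)} = 5 \sqrt{H + 0} = 5 \sqrt{H}$)
$x{\left(r \right)} = r^{2} + 6 r$
$Y{\left(P \right)} = - P + 5 \sqrt{2} \sqrt{- P^{2}}$ ($Y{\left(P \right)} = 5 \sqrt{2 P P \left(-1\right)} - P = 5 \sqrt{2 P^{2} \left(-1\right)} - P = 5 \sqrt{- 2 P^{2}} - P = 5 \sqrt{2} \sqrt{- P^{2}} - P = - P + 5 \sqrt{2} \sqrt{- P^{2}}$)
$x{\left(-3 \right)} Y{\left(167 \right)} = - 3 \left(6 - 3\right) \left(\left(-1\right) 167 + 5 \sqrt{2} \sqrt{- 167^{2}}\right) = \left(-3\right) 3 \left(-167 + 5 \sqrt{2} \sqrt{\left(-1\right) 27889}\right) = - 9 \left(-167 + 5 \sqrt{2} \sqrt{-27889}\right) = - 9 \left(-167 + 5 \sqrt{2} \cdot 167 i\right) = - 9 \left(-167 + 835 i \sqrt{2}\right) = 1503 - 7515 i \sqrt{2}$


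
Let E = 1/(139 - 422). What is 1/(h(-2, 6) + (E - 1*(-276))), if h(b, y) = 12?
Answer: 283/81503 ≈ 0.0034723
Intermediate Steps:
E = -1/283 (E = 1/(-283) = -1/283 ≈ -0.0035336)
1/(h(-2, 6) + (E - 1*(-276))) = 1/(12 + (-1/283 - 1*(-276))) = 1/(12 + (-1/283 + 276)) = 1/(12 + 78107/283) = 1/(81503/283) = 283/81503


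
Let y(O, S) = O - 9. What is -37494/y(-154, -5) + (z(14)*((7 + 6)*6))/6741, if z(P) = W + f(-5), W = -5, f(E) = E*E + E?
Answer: 28104196/122087 ≈ 230.20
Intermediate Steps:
f(E) = E + E**2 (f(E) = E**2 + E = E + E**2)
y(O, S) = -9 + O
z(P) = 15 (z(P) = -5 - 5*(1 - 5) = -5 - 5*(-4) = -5 + 20 = 15)
-37494/y(-154, -5) + (z(14)*((7 + 6)*6))/6741 = -37494/(-9 - 154) + (15*((7 + 6)*6))/6741 = -37494/(-163) + (15*(13*6))*(1/6741) = -37494*(-1/163) + (15*78)*(1/6741) = 37494/163 + 1170*(1/6741) = 37494/163 + 130/749 = 28104196/122087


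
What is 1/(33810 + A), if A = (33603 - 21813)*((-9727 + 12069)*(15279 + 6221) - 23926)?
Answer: 1/593379816270 ≈ 1.6853e-12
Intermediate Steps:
A = 593379782460 (A = 11790*(2342*21500 - 23926) = 11790*(50353000 - 23926) = 11790*50329074 = 593379782460)
1/(33810 + A) = 1/(33810 + 593379782460) = 1/593379816270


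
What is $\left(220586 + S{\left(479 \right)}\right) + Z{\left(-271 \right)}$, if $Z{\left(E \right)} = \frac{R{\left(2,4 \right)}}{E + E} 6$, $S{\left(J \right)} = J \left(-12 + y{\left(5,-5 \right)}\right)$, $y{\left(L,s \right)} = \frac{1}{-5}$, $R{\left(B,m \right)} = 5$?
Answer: $\frac{290975606}{1355} \approx 2.1474 \cdot 10^{5}$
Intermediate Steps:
$y{\left(L,s \right)} = - \frac{1}{5}$
$S{\left(J \right)} = - \frac{61 J}{5}$ ($S{\left(J \right)} = J \left(-12 - \frac{1}{5}\right) = J \left(- \frac{61}{5}\right) = - \frac{61 J}{5}$)
$Z{\left(E \right)} = \frac{15}{E}$ ($Z{\left(E \right)} = \frac{5}{E + E} 6 = \frac{5}{2 E} 6 = \frac{15}{E}$)
$\left(220586 + S{\left(479 \right)}\right) + Z{\left(-271 \right)} = \left(220586 - \frac{29219}{5}\right) + \frac{15}{-271} = \left(220586 - \frac{29219}{5}\right) + 15 \left(- \frac{1}{271}\right) = \frac{1073711}{5} - \frac{15}{271} = \frac{290975606}{1355}$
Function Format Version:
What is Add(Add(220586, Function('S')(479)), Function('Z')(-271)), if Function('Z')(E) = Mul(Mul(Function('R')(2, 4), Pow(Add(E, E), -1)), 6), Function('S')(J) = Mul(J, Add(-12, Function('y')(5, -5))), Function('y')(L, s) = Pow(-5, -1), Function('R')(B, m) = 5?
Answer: Rational(290975606, 1355) ≈ 2.1474e+5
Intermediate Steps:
Function('y')(L, s) = Rational(-1, 5)
Function('S')(J) = Mul(Rational(-61, 5), J) (Function('S')(J) = Mul(J, Add(-12, Rational(-1, 5))) = Mul(J, Rational(-61, 5)) = Mul(Rational(-61, 5), J))
Function('Z')(E) = Mul(15, Pow(E, -1)) (Function('Z')(E) = Mul(Mul(5, Pow(Add(E, E), -1)), 6) = Mul(Mul(5, Pow(Mul(2, E), -1)), 6) = Mul(Mul(5, Mul(Rational(1, 2), Pow(E, -1))), 6) = Mul(Mul(Rational(5, 2), Pow(E, -1)), 6) = Mul(15, Pow(E, -1)))
Add(Add(220586, Function('S')(479)), Function('Z')(-271)) = Add(Add(220586, Mul(Rational(-61, 5), 479)), Mul(15, Pow(-271, -1))) = Add(Add(220586, Rational(-29219, 5)), Mul(15, Rational(-1, 271))) = Add(Rational(1073711, 5), Rational(-15, 271)) = Rational(290975606, 1355)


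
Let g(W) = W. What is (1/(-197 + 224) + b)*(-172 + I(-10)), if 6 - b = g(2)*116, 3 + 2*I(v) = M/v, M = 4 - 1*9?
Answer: 469777/12 ≈ 39148.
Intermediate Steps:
M = -5 (M = 4 - 9 = -5)
I(v) = -3/2 - 5/(2*v) (I(v) = -3/2 + (-5/v)/2 = -3/2 - 5/(2*v))
b = -226 (b = 6 - 2*116 = 6 - 1*232 = 6 - 232 = -226)
(1/(-197 + 224) + b)*(-172 + I(-10)) = (1/(-197 + 224) - 226)*(-172 + (1/2)*(-5 - 3*(-10))/(-10)) = (1/27 - 226)*(-172 + (1/2)*(-1/10)*(-5 + 30)) = (1/27 - 226)*(-172 + (1/2)*(-1/10)*25) = -6101*(-172 - 5/4)/27 = -6101/27*(-693/4) = 469777/12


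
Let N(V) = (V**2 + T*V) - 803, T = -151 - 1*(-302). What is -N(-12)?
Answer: 2471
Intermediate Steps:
T = 151 (T = -151 + 302 = 151)
N(V) = -803 + V**2 + 151*V (N(V) = (V**2 + 151*V) - 803 = -803 + V**2 + 151*V)
-N(-12) = -(-803 + (-12)**2 + 151*(-12)) = -(-803 + 144 - 1812) = -1*(-2471) = 2471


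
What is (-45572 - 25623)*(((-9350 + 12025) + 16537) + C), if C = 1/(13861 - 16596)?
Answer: -748185677741/547 ≈ -1.3678e+9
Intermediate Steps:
C = -1/2735 (C = 1/(-2735) = -1/2735 ≈ -0.00036563)
(-45572 - 25623)*(((-9350 + 12025) + 16537) + C) = (-45572 - 25623)*(((-9350 + 12025) + 16537) - 1/2735) = -71195*((2675 + 16537) - 1/2735) = -71195*(19212 - 1/2735) = -71195*52544819/2735 = -748185677741/547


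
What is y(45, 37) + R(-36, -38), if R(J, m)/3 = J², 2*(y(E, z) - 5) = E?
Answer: 7831/2 ≈ 3915.5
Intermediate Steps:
y(E, z) = 5 + E/2
R(J, m) = 3*J²
y(45, 37) + R(-36, -38) = (5 + (½)*45) + 3*(-36)² = (5 + 45/2) + 3*1296 = 55/2 + 3888 = 7831/2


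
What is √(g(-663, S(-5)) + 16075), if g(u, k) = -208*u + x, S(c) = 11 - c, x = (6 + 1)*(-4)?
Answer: √153951 ≈ 392.37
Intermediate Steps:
x = -28 (x = 7*(-4) = -28)
g(u, k) = -28 - 208*u (g(u, k) = -208*u - 28 = -28 - 208*u)
√(g(-663, S(-5)) + 16075) = √((-28 - 208*(-663)) + 16075) = √((-28 + 137904) + 16075) = √(137876 + 16075) = √153951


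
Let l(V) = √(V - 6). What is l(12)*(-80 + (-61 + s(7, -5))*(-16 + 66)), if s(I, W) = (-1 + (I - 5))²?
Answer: -3080*√6 ≈ -7544.4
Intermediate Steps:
s(I, W) = (-6 + I)² (s(I, W) = (-1 + (-5 + I))² = (-6 + I)²)
l(V) = √(-6 + V)
l(12)*(-80 + (-61 + s(7, -5))*(-16 + 66)) = √(-6 + 12)*(-80 + (-61 + (-6 + 7)²)*(-16 + 66)) = √6*(-80 + (-61 + 1²)*50) = √6*(-80 + (-61 + 1)*50) = √6*(-80 - 60*50) = √6*(-80 - 3000) = √6*(-3080) = -3080*√6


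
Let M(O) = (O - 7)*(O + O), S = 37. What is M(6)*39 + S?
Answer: -431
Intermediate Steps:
M(O) = 2*O*(-7 + O) (M(O) = (-7 + O)*(2*O) = 2*O*(-7 + O))
M(6)*39 + S = (2*6*(-7 + 6))*39 + 37 = (2*6*(-1))*39 + 37 = -12*39 + 37 = -468 + 37 = -431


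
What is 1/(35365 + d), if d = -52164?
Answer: -1/16799 ≈ -5.9527e-5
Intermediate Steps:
1/(35365 + d) = 1/(35365 - 52164) = 1/(-16799) = -1/16799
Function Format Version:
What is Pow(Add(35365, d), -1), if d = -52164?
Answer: Rational(-1, 16799) ≈ -5.9527e-5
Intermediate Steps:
Pow(Add(35365, d), -1) = Pow(Add(35365, -52164), -1) = Pow(-16799, -1) = Rational(-1, 16799)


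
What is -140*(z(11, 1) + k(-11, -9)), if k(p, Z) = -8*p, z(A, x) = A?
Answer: -13860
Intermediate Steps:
-140*(z(11, 1) + k(-11, -9)) = -140*(11 - 8*(-11)) = -140*(11 + 88) = -140*99 = -13860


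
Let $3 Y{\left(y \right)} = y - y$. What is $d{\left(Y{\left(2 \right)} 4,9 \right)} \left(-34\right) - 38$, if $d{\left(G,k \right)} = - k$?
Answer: $268$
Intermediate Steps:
$Y{\left(y \right)} = 0$ ($Y{\left(y \right)} = \frac{y - y}{3} = \frac{1}{3} \cdot 0 = 0$)
$d{\left(Y{\left(2 \right)} 4,9 \right)} \left(-34\right) - 38 = \left(-1\right) 9 \left(-34\right) - 38 = \left(-9\right) \left(-34\right) - 38 = 306 - 38 = 268$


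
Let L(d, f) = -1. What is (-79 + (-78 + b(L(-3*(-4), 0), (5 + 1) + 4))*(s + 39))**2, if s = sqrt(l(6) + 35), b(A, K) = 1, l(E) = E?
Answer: 9741813 + 474628*sqrt(41) ≈ 1.2781e+7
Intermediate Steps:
s = sqrt(41) (s = sqrt(6 + 35) = sqrt(41) ≈ 6.4031)
(-79 + (-78 + b(L(-3*(-4), 0), (5 + 1) + 4))*(s + 39))**2 = (-79 + (-78 + 1)*(sqrt(41) + 39))**2 = (-79 - 77*(39 + sqrt(41)))**2 = (-79 + (-3003 - 77*sqrt(41)))**2 = (-3082 - 77*sqrt(41))**2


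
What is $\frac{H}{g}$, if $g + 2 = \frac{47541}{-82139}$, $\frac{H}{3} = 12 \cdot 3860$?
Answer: $- \frac{11414035440}{211819} \approx -53886.0$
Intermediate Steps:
$H = 138960$ ($H = 3 \cdot 12 \cdot 3860 = 3 \cdot 46320 = 138960$)
$g = - \frac{211819}{82139}$ ($g = -2 + \frac{47541}{-82139} = -2 + 47541 \left(- \frac{1}{82139}\right) = -2 - \frac{47541}{82139} = - \frac{211819}{82139} \approx -2.5788$)
$\frac{H}{g} = \frac{138960}{- \frac{211819}{82139}} = 138960 \left(- \frac{82139}{211819}\right) = - \frac{11414035440}{211819}$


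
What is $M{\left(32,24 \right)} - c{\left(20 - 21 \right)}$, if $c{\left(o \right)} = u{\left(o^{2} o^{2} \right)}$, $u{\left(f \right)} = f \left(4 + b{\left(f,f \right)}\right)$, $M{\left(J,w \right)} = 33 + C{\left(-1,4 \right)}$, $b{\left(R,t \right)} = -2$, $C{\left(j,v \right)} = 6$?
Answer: $37$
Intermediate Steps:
$M{\left(J,w \right)} = 39$ ($M{\left(J,w \right)} = 33 + 6 = 39$)
$u{\left(f \right)} = 2 f$ ($u{\left(f \right)} = f \left(4 - 2\right) = f 2 = 2 f$)
$c{\left(o \right)} = 2 o^{4}$ ($c{\left(o \right)} = 2 o^{2} o^{2} = 2 o^{4}$)
$M{\left(32,24 \right)} - c{\left(20 - 21 \right)} = 39 - 2 \left(20 - 21\right)^{4} = 39 - 2 \left(-1\right)^{4} = 39 - 2 \cdot 1 = 39 - 2 = 37$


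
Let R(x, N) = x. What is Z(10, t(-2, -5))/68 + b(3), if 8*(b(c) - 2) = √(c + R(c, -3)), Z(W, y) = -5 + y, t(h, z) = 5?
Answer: 2 + √6/8 ≈ 2.3062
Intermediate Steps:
b(c) = 2 + √2*√c/8 (b(c) = 2 + √(c + c)/8 = 2 + √(2*c)/8 = 2 + (√2*√c)/8 = 2 + √2*√c/8)
Z(10, t(-2, -5))/68 + b(3) = (-5 + 5)/68 + (2 + √2*√3/8) = (1/68)*0 + (2 + √6/8) = 0 + (2 + √6/8) = 2 + √6/8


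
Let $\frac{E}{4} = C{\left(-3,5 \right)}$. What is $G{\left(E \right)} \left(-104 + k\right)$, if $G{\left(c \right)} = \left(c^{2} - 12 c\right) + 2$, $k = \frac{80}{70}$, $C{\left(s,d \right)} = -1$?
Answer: $- \frac{47520}{7} \approx -6788.6$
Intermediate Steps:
$k = \frac{8}{7}$ ($k = 80 \cdot \frac{1}{70} = \frac{8}{7} \approx 1.1429$)
$E = -4$ ($E = 4 \left(-1\right) = -4$)
$G{\left(c \right)} = 2 + c^{2} - 12 c$
$G{\left(E \right)} \left(-104 + k\right) = \left(2 + \left(-4\right)^{2} - -48\right) \left(-104 + \frac{8}{7}\right) = \left(2 + 16 + 48\right) \left(- \frac{720}{7}\right) = 66 \left(- \frac{720}{7}\right) = - \frac{47520}{7}$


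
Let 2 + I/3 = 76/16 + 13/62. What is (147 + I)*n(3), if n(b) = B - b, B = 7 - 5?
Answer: -19329/124 ≈ -155.88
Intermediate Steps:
B = 2
n(b) = 2 - b
I = 1101/124 (I = -6 + 3*(76/16 + 13/62) = -6 + 3*(76*(1/16) + 13*(1/62)) = -6 + 3*(19/4 + 13/62) = -6 + 3*(615/124) = -6 + 1845/124 = 1101/124 ≈ 8.8790)
(147 + I)*n(3) = (147 + 1101/124)*(2 - 1*3) = 19329*(2 - 3)/124 = (19329/124)*(-1) = -19329/124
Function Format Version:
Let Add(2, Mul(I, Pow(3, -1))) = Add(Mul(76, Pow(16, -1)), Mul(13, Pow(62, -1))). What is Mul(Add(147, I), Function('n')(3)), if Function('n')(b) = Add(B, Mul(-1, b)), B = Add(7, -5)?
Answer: Rational(-19329, 124) ≈ -155.88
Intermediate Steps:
B = 2
Function('n')(b) = Add(2, Mul(-1, b))
I = Rational(1101, 124) (I = Add(-6, Mul(3, Add(Mul(76, Pow(16, -1)), Mul(13, Pow(62, -1))))) = Add(-6, Mul(3, Add(Mul(76, Rational(1, 16)), Mul(13, Rational(1, 62))))) = Add(-6, Mul(3, Add(Rational(19, 4), Rational(13, 62)))) = Add(-6, Mul(3, Rational(615, 124))) = Add(-6, Rational(1845, 124)) = Rational(1101, 124) ≈ 8.8790)
Mul(Add(147, I), Function('n')(3)) = Mul(Add(147, Rational(1101, 124)), Add(2, Mul(-1, 3))) = Mul(Rational(19329, 124), Add(2, -3)) = Mul(Rational(19329, 124), -1) = Rational(-19329, 124)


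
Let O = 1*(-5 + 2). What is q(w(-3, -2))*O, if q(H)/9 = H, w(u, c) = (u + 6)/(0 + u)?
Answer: 27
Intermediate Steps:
w(u, c) = (6 + u)/u
O = -3 (O = 1*(-3) = -3)
q(H) = 9*H
q(w(-3, -2))*O = (9*((6 - 3)/(-3)))*(-3) = (9*(-⅓*3))*(-3) = (9*(-1))*(-3) = -9*(-3) = 27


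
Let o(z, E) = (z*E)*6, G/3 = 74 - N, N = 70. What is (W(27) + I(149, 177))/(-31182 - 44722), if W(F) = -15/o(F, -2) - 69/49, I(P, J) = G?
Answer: -56297/401683968 ≈ -0.00014015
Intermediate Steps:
G = 12 (G = 3*(74 - 1*70) = 3*(74 - 70) = 3*4 = 12)
I(P, J) = 12
o(z, E) = 6*E*z (o(z, E) = (E*z)*6 = 6*E*z)
W(F) = -69/49 + 5/(4*F) (W(F) = -15*(-1/(12*F)) - 69/49 = -15*(-1/(12*F)) - 69*1/49 = -(-5)/(4*F) - 69/49 = 5/(4*F) - 69/49 = -69/49 + 5/(4*F))
(W(27) + I(149, 177))/(-31182 - 44722) = ((1/196)*(245 - 276*27)/27 + 12)/(-31182 - 44722) = ((1/196)*(1/27)*(245 - 7452) + 12)/(-75904) = ((1/196)*(1/27)*(-7207) + 12)*(-1/75904) = (-7207/5292 + 12)*(-1/75904) = (56297/5292)*(-1/75904) = -56297/401683968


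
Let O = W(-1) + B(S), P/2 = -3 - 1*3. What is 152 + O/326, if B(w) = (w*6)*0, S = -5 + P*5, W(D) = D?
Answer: 49551/326 ≈ 152.00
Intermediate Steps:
P = -12 (P = 2*(-3 - 1*3) = 2*(-3 - 3) = 2*(-6) = -12)
S = -65 (S = -5 - 12*5 = -5 - 60 = -65)
B(w) = 0 (B(w) = (6*w)*0 = 0)
O = -1 (O = -1 + 0 = -1)
152 + O/326 = 152 - 1/326 = 49551/326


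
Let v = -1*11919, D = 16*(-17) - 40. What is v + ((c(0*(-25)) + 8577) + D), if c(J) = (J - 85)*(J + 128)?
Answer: -14534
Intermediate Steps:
D = -312 (D = -272 - 40 = -312)
c(J) = (-85 + J)*(128 + J)
v = -11919
v + ((c(0*(-25)) + 8577) + D) = -11919 + (((-10880 + (0*(-25))**2 + 43*(0*(-25))) + 8577) - 312) = -11919 + (((-10880 + 0**2 + 43*0) + 8577) - 312) = -11919 + (((-10880 + 0 + 0) + 8577) - 312) = -11919 + ((-10880 + 8577) - 312) = -11919 + (-2303 - 312) = -11919 - 2615 = -14534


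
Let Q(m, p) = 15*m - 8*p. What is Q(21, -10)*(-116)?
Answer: -45820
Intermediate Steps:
Q(m, p) = -8*p + 15*m
Q(21, -10)*(-116) = (-8*(-10) + 15*21)*(-116) = (80 + 315)*(-116) = 395*(-116) = -45820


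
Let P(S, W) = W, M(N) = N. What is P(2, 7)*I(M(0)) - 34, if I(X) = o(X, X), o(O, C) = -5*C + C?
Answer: -34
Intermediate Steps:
o(O, C) = -4*C
I(X) = -4*X
P(2, 7)*I(M(0)) - 34 = 7*(-4*0) - 34 = 7*0 - 34 = 0 - 34 = -34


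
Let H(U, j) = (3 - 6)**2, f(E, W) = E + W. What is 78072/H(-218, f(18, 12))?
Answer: 26024/3 ≈ 8674.7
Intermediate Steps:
H(U, j) = 9 (H(U, j) = (-3)**2 = 9)
78072/H(-218, f(18, 12)) = 78072/9 = 78072*(1/9) = 26024/3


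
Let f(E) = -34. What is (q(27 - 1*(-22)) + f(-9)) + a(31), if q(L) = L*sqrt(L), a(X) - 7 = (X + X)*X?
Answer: 2238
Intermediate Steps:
a(X) = 7 + 2*X**2 (a(X) = 7 + (X + X)*X = 7 + (2*X)*X = 7 + 2*X**2)
q(L) = L**(3/2)
(q(27 - 1*(-22)) + f(-9)) + a(31) = ((27 - 1*(-22))**(3/2) - 34) + (7 + 2*31**2) = ((27 + 22)**(3/2) - 34) + (7 + 2*961) = (49**(3/2) - 34) + (7 + 1922) = (343 - 34) + 1929 = 309 + 1929 = 2238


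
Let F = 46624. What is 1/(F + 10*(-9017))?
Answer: -1/43546 ≈ -2.2964e-5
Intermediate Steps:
1/(F + 10*(-9017)) = 1/(46624 + 10*(-9017)) = 1/(46624 - 90170) = 1/(-43546) = -1/43546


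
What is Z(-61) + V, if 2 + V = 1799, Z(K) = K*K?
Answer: 5518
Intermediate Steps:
Z(K) = K**2
V = 1797 (V = -2 + 1799 = 1797)
Z(-61) + V = (-61)**2 + 1797 = 3721 + 1797 = 5518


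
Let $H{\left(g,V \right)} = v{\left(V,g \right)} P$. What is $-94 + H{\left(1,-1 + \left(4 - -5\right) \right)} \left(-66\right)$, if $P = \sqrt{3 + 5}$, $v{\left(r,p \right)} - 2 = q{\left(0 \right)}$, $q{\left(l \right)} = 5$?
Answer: $-94 - 924 \sqrt{2} \approx -1400.7$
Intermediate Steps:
$v{\left(r,p \right)} = 7$ ($v{\left(r,p \right)} = 2 + 5 = 7$)
$P = 2 \sqrt{2}$ ($P = \sqrt{8} = 2 \sqrt{2} \approx 2.8284$)
$H{\left(g,V \right)} = 14 \sqrt{2}$ ($H{\left(g,V \right)} = 7 \cdot 2 \sqrt{2} = 14 \sqrt{2}$)
$-94 + H{\left(1,-1 + \left(4 - -5\right) \right)} \left(-66\right) = -94 + 14 \sqrt{2} \left(-66\right) = -94 - 924 \sqrt{2}$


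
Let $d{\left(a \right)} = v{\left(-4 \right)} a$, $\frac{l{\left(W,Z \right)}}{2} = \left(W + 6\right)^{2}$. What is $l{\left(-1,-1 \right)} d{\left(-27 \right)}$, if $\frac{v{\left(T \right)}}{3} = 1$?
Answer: $-4050$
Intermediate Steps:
$l{\left(W,Z \right)} = 2 \left(6 + W\right)^{2}$ ($l{\left(W,Z \right)} = 2 \left(W + 6\right)^{2} = 2 \left(6 + W\right)^{2}$)
$v{\left(T \right)} = 3$ ($v{\left(T \right)} = 3 \cdot 1 = 3$)
$d{\left(a \right)} = 3 a$
$l{\left(-1,-1 \right)} d{\left(-27 \right)} = 2 \left(6 - 1\right)^{2} \cdot 3 \left(-27\right) = 2 \cdot 5^{2} \left(-81\right) = 2 \cdot 25 \left(-81\right) = 50 \left(-81\right) = -4050$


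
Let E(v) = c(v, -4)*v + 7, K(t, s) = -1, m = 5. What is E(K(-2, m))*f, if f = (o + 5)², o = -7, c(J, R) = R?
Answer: 44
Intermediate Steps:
f = 4 (f = (-7 + 5)² = (-2)² = 4)
E(v) = 7 - 4*v (E(v) = -4*v + 7 = 7 - 4*v)
E(K(-2, m))*f = (7 - 4*(-1))*4 = (7 + 4)*4 = 11*4 = 44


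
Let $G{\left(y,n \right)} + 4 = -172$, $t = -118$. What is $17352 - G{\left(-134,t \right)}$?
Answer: $17528$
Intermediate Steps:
$G{\left(y,n \right)} = -176$ ($G{\left(y,n \right)} = -4 - 172 = -176$)
$17352 - G{\left(-134,t \right)} = 17352 - -176 = 17352 + 176 = 17528$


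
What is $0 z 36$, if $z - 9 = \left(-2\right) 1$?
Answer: $0$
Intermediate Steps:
$z = 7$ ($z = 9 - 2 = 7$)
$0 z 36 = 0 \cdot 7 \cdot 36 = 0 \cdot 36 = 0$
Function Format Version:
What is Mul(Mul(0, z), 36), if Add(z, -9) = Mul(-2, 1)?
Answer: 0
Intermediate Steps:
z = 7 (z = Add(9, Mul(-2, 1)) = Add(9, -2) = 7)
Mul(Mul(0, z), 36) = Mul(Mul(0, 7), 36) = Mul(0, 36) = 0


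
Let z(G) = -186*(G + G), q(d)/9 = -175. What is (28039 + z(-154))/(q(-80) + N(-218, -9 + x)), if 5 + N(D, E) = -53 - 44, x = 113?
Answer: -85327/1677 ≈ -50.881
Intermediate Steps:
q(d) = -1575 (q(d) = 9*(-175) = -1575)
z(G) = -372*G
N(D, E) = -102 (N(D, E) = -5 + (-53 - 44) = -5 - 97 = -102)
(28039 + z(-154))/(q(-80) + N(-218, -9 + x)) = (28039 - 372*(-154))/(-1575 - 102) = (28039 + 57288)/(-1677) = 85327*(-1/1677) = -85327/1677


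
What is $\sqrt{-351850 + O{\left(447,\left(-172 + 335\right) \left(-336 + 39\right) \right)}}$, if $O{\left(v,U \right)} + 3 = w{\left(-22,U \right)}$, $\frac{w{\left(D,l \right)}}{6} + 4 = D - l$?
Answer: $i \sqrt{61543} \approx 248.08 i$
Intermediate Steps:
$w{\left(D,l \right)} = -24 - 6 l + 6 D$ ($w{\left(D,l \right)} = -24 + 6 \left(D - l\right) = -24 + \left(- 6 l + 6 D\right) = -24 - 6 l + 6 D$)
$O{\left(v,U \right)} = -159 - 6 U$ ($O{\left(v,U \right)} = -3 - \left(156 + 6 U\right) = -159 - 6 U$)
$\sqrt{-351850 + O{\left(447,\left(-172 + 335\right) \left(-336 + 39\right) \right)}} = \sqrt{-351850 - \left(159 + 6 \left(-172 + 335\right) \left(-336 + 39\right)\right)} = \sqrt{-351850 - \left(159 + 6 \cdot 163 \left(-297\right)\right)} = \sqrt{-351850 - -290307} = \sqrt{-351850 + \left(-159 + 290466\right)} = \sqrt{-351850 + 290307} = \sqrt{-61543} = i \sqrt{61543}$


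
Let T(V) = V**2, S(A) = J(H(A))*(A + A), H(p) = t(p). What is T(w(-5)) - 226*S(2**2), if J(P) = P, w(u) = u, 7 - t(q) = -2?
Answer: -16247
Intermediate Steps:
t(q) = 9 (t(q) = 7 - 1*(-2) = 7 + 2 = 9)
H(p) = 9
S(A) = 18*A (S(A) = 9*(A + A) = 9*(2*A) = 18*A)
T(w(-5)) - 226*S(2**2) = (-5)**2 - 4068*2**2 = 25 - 4068*4 = 25 - 226*72 = 25 - 16272 = -16247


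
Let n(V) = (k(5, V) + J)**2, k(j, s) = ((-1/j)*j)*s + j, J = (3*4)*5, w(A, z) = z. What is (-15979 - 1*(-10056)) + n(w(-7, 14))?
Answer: -3322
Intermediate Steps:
J = 60 (J = 12*5 = 60)
k(j, s) = j - s (k(j, s) = -s + j = j - s)
n(V) = (65 - V)**2 (n(V) = ((5 - V) + 60)**2 = (65 - V)**2)
(-15979 - 1*(-10056)) + n(w(-7, 14)) = (-15979 - 1*(-10056)) + (-65 + 14)**2 = (-15979 + 10056) + (-51)**2 = -5923 + 2601 = -3322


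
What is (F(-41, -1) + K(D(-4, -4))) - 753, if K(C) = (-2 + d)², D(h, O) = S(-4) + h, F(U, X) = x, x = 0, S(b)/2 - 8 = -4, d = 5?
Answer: -744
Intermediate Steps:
S(b) = 8 (S(b) = 16 + 2*(-4) = 16 - 8 = 8)
F(U, X) = 0
D(h, O) = 8 + h
K(C) = 9 (K(C) = (-2 + 5)² = 3² = 9)
(F(-41, -1) + K(D(-4, -4))) - 753 = (0 + 9) - 753 = 9 - 753 = -744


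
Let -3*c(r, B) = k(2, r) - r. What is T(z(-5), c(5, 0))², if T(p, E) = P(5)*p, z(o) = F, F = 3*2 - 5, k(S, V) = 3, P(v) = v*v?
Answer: 625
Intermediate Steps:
P(v) = v²
c(r, B) = -1 + r/3 (c(r, B) = -(3 - r)/3 = -1 + r/3)
F = 1 (F = 6 - 5 = 1)
z(o) = 1
T(p, E) = 25*p (T(p, E) = 5²*p = 25*p)
T(z(-5), c(5, 0))² = (25*1)² = 25² = 625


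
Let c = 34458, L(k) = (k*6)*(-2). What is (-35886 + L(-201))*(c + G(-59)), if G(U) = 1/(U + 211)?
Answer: -87661995729/76 ≈ -1.1534e+9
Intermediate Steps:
L(k) = -12*k (L(k) = (6*k)*(-2) = -12*k)
G(U) = 1/(211 + U)
(-35886 + L(-201))*(c + G(-59)) = (-35886 - 12*(-201))*(34458 + 1/(211 - 59)) = (-35886 + 2412)*(34458 + 1/152) = -33474*(34458 + 1/152) = -33474*5237617/152 = -87661995729/76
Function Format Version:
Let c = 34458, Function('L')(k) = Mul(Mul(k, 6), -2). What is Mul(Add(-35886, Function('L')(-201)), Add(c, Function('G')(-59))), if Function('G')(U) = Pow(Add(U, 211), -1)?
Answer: Rational(-87661995729, 76) ≈ -1.1534e+9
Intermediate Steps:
Function('L')(k) = Mul(-12, k) (Function('L')(k) = Mul(Mul(6, k), -2) = Mul(-12, k))
Function('G')(U) = Pow(Add(211, U), -1)
Mul(Add(-35886, Function('L')(-201)), Add(c, Function('G')(-59))) = Mul(Add(-35886, Mul(-12, -201)), Add(34458, Pow(Add(211, -59), -1))) = Mul(Add(-35886, 2412), Add(34458, Pow(152, -1))) = Mul(-33474, Add(34458, Rational(1, 152))) = Mul(-33474, Rational(5237617, 152)) = Rational(-87661995729, 76)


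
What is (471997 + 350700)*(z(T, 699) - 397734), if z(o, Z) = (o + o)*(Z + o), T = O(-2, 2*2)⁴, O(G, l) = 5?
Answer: 1034348966402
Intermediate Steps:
T = 625 (T = 5⁴ = 625)
z(o, Z) = 2*o*(Z + o) (z(o, Z) = (2*o)*(Z + o) = 2*o*(Z + o))
(471997 + 350700)*(z(T, 699) - 397734) = (471997 + 350700)*(2*625*(699 + 625) - 397734) = 822697*(2*625*1324 - 397734) = 822697*(1655000 - 397734) = 822697*1257266 = 1034348966402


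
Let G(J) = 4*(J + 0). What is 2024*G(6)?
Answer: 48576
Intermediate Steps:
G(J) = 4*J
2024*G(6) = 2024*(4*6) = 2024*24 = 48576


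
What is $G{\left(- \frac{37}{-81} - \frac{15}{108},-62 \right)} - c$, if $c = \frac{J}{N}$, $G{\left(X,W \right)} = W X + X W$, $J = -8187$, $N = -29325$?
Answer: $- \frac{31432624}{791775} \approx -39.699$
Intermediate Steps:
$G{\left(X,W \right)} = 2 W X$ ($G{\left(X,W \right)} = W X + W X = 2 W X$)
$c = \frac{2729}{9775}$ ($c = - \frac{8187}{-29325} = \left(-8187\right) \left(- \frac{1}{29325}\right) = \frac{2729}{9775} \approx 0.27918$)
$G{\left(- \frac{37}{-81} - \frac{15}{108},-62 \right)} - c = 2 \left(-62\right) \left(- \frac{37}{-81} - \frac{15}{108}\right) - \frac{2729}{9775} = 2 \left(-62\right) \left(\left(-37\right) \left(- \frac{1}{81}\right) - \frac{5}{36}\right) - \frac{2729}{9775} = 2 \left(-62\right) \left(\frac{37}{81} - \frac{5}{36}\right) - \frac{2729}{9775} = 2 \left(-62\right) \frac{103}{324} - \frac{2729}{9775} = - \frac{3193}{81} - \frac{2729}{9775} = - \frac{31432624}{791775}$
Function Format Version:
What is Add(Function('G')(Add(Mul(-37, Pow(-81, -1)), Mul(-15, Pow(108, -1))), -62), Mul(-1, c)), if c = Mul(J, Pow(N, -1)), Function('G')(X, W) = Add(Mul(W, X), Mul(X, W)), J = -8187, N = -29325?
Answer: Rational(-31432624, 791775) ≈ -39.699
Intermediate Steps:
Function('G')(X, W) = Mul(2, W, X) (Function('G')(X, W) = Add(Mul(W, X), Mul(W, X)) = Mul(2, W, X))
c = Rational(2729, 9775) (c = Mul(-8187, Pow(-29325, -1)) = Mul(-8187, Rational(-1, 29325)) = Rational(2729, 9775) ≈ 0.27918)
Add(Function('G')(Add(Mul(-37, Pow(-81, -1)), Mul(-15, Pow(108, -1))), -62), Mul(-1, c)) = Add(Mul(2, -62, Add(Mul(-37, Pow(-81, -1)), Mul(-15, Pow(108, -1)))), Mul(-1, Rational(2729, 9775))) = Add(Mul(2, -62, Add(Mul(-37, Rational(-1, 81)), Mul(-15, Rational(1, 108)))), Rational(-2729, 9775)) = Add(Mul(2, -62, Add(Rational(37, 81), Rational(-5, 36))), Rational(-2729, 9775)) = Add(Mul(2, -62, Rational(103, 324)), Rational(-2729, 9775)) = Add(Rational(-3193, 81), Rational(-2729, 9775)) = Rational(-31432624, 791775)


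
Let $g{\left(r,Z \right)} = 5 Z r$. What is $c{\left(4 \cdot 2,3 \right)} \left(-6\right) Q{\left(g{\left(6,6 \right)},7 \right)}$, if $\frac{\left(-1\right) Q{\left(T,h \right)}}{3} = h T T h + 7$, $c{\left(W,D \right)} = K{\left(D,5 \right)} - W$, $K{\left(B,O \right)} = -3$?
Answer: $-314346186$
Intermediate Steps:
$c{\left(W,D \right)} = -3 - W$
$g{\left(r,Z \right)} = 5 Z r$
$Q{\left(T,h \right)} = -21 - 3 T^{2} h^{2}$ ($Q{\left(T,h \right)} = - 3 \left(h T T h + 7\right) = - 3 \left(T h T h + 7\right) = - 3 \left(h T^{2} h + 7\right) = - 3 \left(T^{2} h^{2} + 7\right) = - 3 \left(7 + T^{2} h^{2}\right) = -21 - 3 T^{2} h^{2}$)
$c{\left(4 \cdot 2,3 \right)} \left(-6\right) Q{\left(g{\left(6,6 \right)},7 \right)} = \left(-3 - 4 \cdot 2\right) \left(-6\right) \left(-21 - 3 \left(5 \cdot 6 \cdot 6\right)^{2} \cdot 7^{2}\right) = \left(-3 - 8\right) \left(-6\right) \left(-21 - 3 \cdot 180^{2} \cdot 49\right) = \left(-3 - 8\right) \left(-6\right) \left(-21 - 97200 \cdot 49\right) = \left(-11\right) \left(-6\right) \left(-21 - 4762800\right) = 66 \left(-4762821\right) = -314346186$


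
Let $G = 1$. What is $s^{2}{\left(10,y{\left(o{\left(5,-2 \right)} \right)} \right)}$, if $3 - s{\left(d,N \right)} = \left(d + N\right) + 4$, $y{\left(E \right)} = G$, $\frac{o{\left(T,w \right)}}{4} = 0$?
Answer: $144$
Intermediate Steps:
$o{\left(T,w \right)} = 0$ ($o{\left(T,w \right)} = 4 \cdot 0 = 0$)
$y{\left(E \right)} = 1$
$s{\left(d,N \right)} = -1 - N - d$ ($s{\left(d,N \right)} = 3 - \left(\left(d + N\right) + 4\right) = 3 - \left(\left(N + d\right) + 4\right) = 3 - \left(4 + N + d\right) = -1 - N - d$)
$s^{2}{\left(10,y{\left(o{\left(5,-2 \right)} \right)} \right)} = \left(-1 - 1 - 10\right)^{2} = \left(-12\right)^{2} = 144$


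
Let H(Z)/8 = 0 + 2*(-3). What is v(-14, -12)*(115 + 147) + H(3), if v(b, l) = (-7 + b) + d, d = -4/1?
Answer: -6598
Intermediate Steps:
d = -4 (d = -4*1 = -4)
H(Z) = -48 (H(Z) = 8*(0 + 2*(-3)) = 8*(0 - 6) = 8*(-6) = -48)
v(b, l) = -11 + b (v(b, l) = (-7 + b) - 4 = -11 + b)
v(-14, -12)*(115 + 147) + H(3) = (-11 - 14)*(115 + 147) - 48 = -25*262 - 48 = -6550 - 48 = -6598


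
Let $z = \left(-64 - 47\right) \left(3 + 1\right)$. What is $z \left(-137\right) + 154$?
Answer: $60982$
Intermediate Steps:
$z = -444$ ($z = \left(-64 - 47\right) 4 = \left(-111\right) 4 = -444$)
$z \left(-137\right) + 154 = \left(-444\right) \left(-137\right) + 154 = 60828 + 154 = 60982$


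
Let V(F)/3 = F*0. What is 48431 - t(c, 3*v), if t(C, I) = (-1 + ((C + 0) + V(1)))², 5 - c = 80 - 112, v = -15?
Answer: 47135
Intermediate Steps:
V(F) = 0 (V(F) = 3*(F*0) = 3*0 = 0)
c = 37 (c = 5 - (80 - 112) = 5 - 1*(-32) = 5 + 32 = 37)
t(C, I) = (-1 + C)² (t(C, I) = (-1 + ((C + 0) + 0))² = (-1 + (C + 0))² = (-1 + C)²)
48431 - t(c, 3*v) = 48431 - (-1 + 37)² = 48431 - 1*36² = 48431 - 1*1296 = 48431 - 1296 = 47135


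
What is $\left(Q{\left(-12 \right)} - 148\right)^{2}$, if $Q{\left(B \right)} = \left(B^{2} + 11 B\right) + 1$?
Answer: $18225$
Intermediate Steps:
$Q{\left(B \right)} = 1 + B^{2} + 11 B$
$\left(Q{\left(-12 \right)} - 148\right)^{2} = \left(\left(1 + \left(-12\right)^{2} + 11 \left(-12\right)\right) - 148\right)^{2} = \left(\left(1 + 144 - 132\right) - 148\right)^{2} = \left(13 - 148\right)^{2} = \left(-135\right)^{2} = 18225$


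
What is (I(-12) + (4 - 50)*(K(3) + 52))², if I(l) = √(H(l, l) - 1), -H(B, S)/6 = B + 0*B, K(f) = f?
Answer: (-2530 + √71)² ≈ 6.3583e+6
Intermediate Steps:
H(B, S) = -6*B (H(B, S) = -6*(B + 0*B) = -6*(B + 0) = -6*B)
I(l) = √(-1 - 6*l) (I(l) = √(-6*l - 1) = √(-1 - 6*l))
(I(-12) + (4 - 50)*(K(3) + 52))² = (√(-1 - 6*(-12)) + (4 - 50)*(3 + 52))² = (√(-1 + 72) - 46*55)² = (√71 - 2530)² = (-2530 + √71)²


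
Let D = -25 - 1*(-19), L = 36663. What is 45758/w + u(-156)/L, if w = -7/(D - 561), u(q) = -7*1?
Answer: 135887669867/36663 ≈ 3.7064e+6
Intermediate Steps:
D = -6 (D = -25 + 19 = -6)
u(q) = -7
w = 1/81 (w = -7/(-6 - 561) = -7/(-567) = -1/567*(-7) = 1/81 ≈ 0.012346)
45758/w + u(-156)/L = 45758/(1/81) - 7/36663 = 45758*81 - 7*1/36663 = 3706398 - 7/36663 = 135887669867/36663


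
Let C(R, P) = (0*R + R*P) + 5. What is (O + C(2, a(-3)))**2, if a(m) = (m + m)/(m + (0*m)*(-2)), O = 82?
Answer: 8281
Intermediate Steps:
a(m) = 2 (a(m) = (2*m)/(m + 0*(-2)) = (2*m)/(m + 0) = (2*m)/m = 2)
C(R, P) = 5 + P*R (C(R, P) = (0 + P*R) + 5 = P*R + 5 = 5 + P*R)
(O + C(2, a(-3)))**2 = (82 + (5 + 2*2))**2 = (82 + (5 + 4))**2 = (82 + 9)**2 = 91**2 = 8281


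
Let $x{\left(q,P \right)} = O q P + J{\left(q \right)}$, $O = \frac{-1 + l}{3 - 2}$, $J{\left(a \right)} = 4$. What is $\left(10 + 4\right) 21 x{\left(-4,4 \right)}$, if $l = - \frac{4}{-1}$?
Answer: $-12936$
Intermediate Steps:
$l = 4$ ($l = \left(-4\right) \left(-1\right) = 4$)
$O = 3$ ($O = \frac{-1 + 4}{3 - 2} = \frac{3}{1} = 3 \cdot 1 = 3$)
$x{\left(q,P \right)} = 4 + 3 P q$ ($x{\left(q,P \right)} = 3 q P + 4 = 3 P q + 4 = 4 + 3 P q$)
$\left(10 + 4\right) 21 x{\left(-4,4 \right)} = \left(10 + 4\right) 21 \left(4 + 3 \cdot 4 \left(-4\right)\right) = 14 \cdot 21 \left(4 - 48\right) = 294 \left(-44\right) = -12936$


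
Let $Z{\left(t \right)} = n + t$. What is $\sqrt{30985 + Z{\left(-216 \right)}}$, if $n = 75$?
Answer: $2 \sqrt{7711} \approx 175.62$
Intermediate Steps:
$Z{\left(t \right)} = 75 + t$
$\sqrt{30985 + Z{\left(-216 \right)}} = \sqrt{30985 + \left(75 - 216\right)} = \sqrt{30985 - 141} = \sqrt{30844} = 2 \sqrt{7711}$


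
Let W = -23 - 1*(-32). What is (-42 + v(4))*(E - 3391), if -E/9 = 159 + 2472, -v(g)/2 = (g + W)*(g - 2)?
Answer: 2544580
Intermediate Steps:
W = 9 (W = -23 + 32 = 9)
v(g) = -2*(-2 + g)*(9 + g) (v(g) = -2*(g + 9)*(g - 2) = -2*(9 + g)*(-2 + g) = -2*(-2 + g)*(9 + g))
E = -23679 (E = -9*(159 + 2472) = -9*2631 = -23679)
(-42 + v(4))*(E - 3391) = (-42 + (36 - 14*4 - 2*4²))*(-23679 - 3391) = (-42 + (36 - 56 - 2*16))*(-27070) = (-42 + (36 - 56 - 32))*(-27070) = (-42 - 52)*(-27070) = -94*(-27070) = 2544580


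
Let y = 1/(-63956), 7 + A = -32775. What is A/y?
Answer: 2096605592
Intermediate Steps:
A = -32782 (A = -7 - 32775 = -32782)
y = -1/63956 ≈ -1.5636e-5
A/y = -32782/(-1/63956) = -32782*(-63956) = 2096605592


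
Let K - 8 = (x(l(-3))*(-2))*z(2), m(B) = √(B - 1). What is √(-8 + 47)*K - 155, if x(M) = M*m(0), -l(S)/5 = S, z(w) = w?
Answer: -155 + √39*(8 - 60*I) ≈ -105.04 - 374.7*I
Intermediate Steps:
l(S) = -5*S
m(B) = √(-1 + B)
x(M) = I*M (x(M) = M*√(-1 + 0) = M*√(-1) = M*I = I*M)
K = 8 - 60*I (K = 8 + ((I*(-5*(-3)))*(-2))*2 = 8 + ((I*15)*(-2))*2 = 8 + ((15*I)*(-2))*2 = 8 - 30*I*2 = 8 - 60*I ≈ 8.0 - 60.0*I)
√(-8 + 47)*K - 155 = √(-8 + 47)*(8 - 60*I) - 155 = √39*(8 - 60*I) - 155 = -155 + √39*(8 - 60*I)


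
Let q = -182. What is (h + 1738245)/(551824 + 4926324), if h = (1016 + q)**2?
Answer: 2433801/5478148 ≈ 0.44427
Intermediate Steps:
h = 695556 (h = (1016 - 182)**2 = 834**2 = 695556)
(h + 1738245)/(551824 + 4926324) = (695556 + 1738245)/(551824 + 4926324) = 2433801/5478148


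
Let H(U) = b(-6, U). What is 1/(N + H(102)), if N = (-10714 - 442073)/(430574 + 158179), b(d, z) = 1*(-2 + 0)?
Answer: -196251/543431 ≈ -0.36113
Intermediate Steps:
b(d, z) = -2 (b(d, z) = 1*(-2) = -2)
H(U) = -2
N = -150929/196251 (N = -452787/588753 = -452787*1/588753 = -150929/196251 ≈ -0.76906)
1/(N + H(102)) = 1/(-150929/196251 - 2) = 1/(-543431/196251) = -196251/543431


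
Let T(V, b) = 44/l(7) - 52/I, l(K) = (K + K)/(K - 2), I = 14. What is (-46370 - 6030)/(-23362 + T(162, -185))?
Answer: 1048/467 ≈ 2.2441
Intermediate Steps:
l(K) = 2*K/(-2 + K) (l(K) = (2*K)/(-2 + K) = 2*K/(-2 + K))
T(V, b) = 12 (T(V, b) = 44/((2*7/(-2 + 7))) - 52/14 = 44/((2*7/5)) - 52*1/14 = 44/((2*7*(⅕))) - 26/7 = 44/(14/5) - 26/7 = 44*(5/14) - 26/7 = 110/7 - 26/7 = 12)
(-46370 - 6030)/(-23362 + T(162, -185)) = (-46370 - 6030)/(-23362 + 12) = -52400/(-23350) = -52400*(-1/23350) = 1048/467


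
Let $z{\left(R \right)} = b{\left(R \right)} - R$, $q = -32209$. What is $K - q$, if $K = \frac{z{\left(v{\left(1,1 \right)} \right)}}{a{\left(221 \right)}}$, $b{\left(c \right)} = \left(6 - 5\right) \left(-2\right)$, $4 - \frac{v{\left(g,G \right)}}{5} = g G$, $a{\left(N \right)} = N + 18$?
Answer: $\frac{7697934}{239} \approx 32209.0$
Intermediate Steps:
$a{\left(N \right)} = 18 + N$
$v{\left(g,G \right)} = 20 - 5 G g$ ($v{\left(g,G \right)} = 20 - 5 g G = 20 - 5 G g$)
$b{\left(c \right)} = -2$ ($b{\left(c \right)} = 1 \left(-2\right) = -2$)
$z{\left(R \right)} = -2 - R$
$K = - \frac{17}{239}$ ($K = \frac{-2 - \left(20 - 5 \cdot 1\right)}{18 + 221} = \frac{-2 - \left(20 - 5\right)}{239} = \left(-2 - 15\right) \frac{1}{239} = \left(-17\right) \frac{1}{239} = - \frac{17}{239} \approx -0.07113$)
$K - q = - \frac{17}{239} - -32209 = - \frac{17}{239} + 32209 = \frac{7697934}{239}$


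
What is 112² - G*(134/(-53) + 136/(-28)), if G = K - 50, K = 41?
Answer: 4629164/371 ≈ 12478.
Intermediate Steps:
G = -9 (G = 41 - 50 = -9)
112² - G*(134/(-53) + 136/(-28)) = 112² - (-9)*(134/(-53) + 136/(-28)) = 12544 - (-9)*(134*(-1/53) + 136*(-1/28)) = 12544 - (-9)*(-134/53 - 34/7) = 12544 - (-9)*(-2740)/371 = 12544 - 1*24660/371 = 12544 - 24660/371 = 4629164/371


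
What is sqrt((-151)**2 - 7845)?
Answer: 2*sqrt(3739) ≈ 122.29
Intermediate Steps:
sqrt((-151)**2 - 7845) = sqrt(22801 - 7845) = sqrt(14956) = 2*sqrt(3739)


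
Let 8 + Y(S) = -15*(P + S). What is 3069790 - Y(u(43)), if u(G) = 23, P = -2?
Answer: 3070113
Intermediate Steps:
Y(S) = 22 - 15*S (Y(S) = -8 - 15*(-2 + S) = -8 + (30 - 15*S) = 22 - 15*S)
3069790 - Y(u(43)) = 3069790 - (22 - 15*23) = 3069790 - (22 - 345) = 3069790 - 1*(-323) = 3069790 + 323 = 3070113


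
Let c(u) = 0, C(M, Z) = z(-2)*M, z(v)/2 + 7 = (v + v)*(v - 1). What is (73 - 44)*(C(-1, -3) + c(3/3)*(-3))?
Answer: -290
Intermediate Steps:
z(v) = -14 + 4*v*(-1 + v) (z(v) = -14 + 2*((v + v)*(v - 1)) = -14 + 2*((2*v)*(-1 + v)) = -14 + 2*(2*v*(-1 + v)) = -14 + 4*v*(-1 + v))
C(M, Z) = 10*M (C(M, Z) = (-14 - 4*(-2) + 4*(-2)²)*M = (-14 + 8 + 4*4)*M = (-14 + 8 + 16)*M = 10*M)
(73 - 44)*(C(-1, -3) + c(3/3)*(-3)) = (73 - 44)*(10*(-1) + 0*(-3)) = 29*(-10 + 0) = 29*(-10) = -290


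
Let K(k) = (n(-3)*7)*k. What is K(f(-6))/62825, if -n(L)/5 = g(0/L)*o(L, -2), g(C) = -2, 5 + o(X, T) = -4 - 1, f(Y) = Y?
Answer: 24/359 ≈ 0.066852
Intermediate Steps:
o(X, T) = -10 (o(X, T) = -5 + (-4 - 1) = -5 - 5 = -10)
n(L) = -100 (n(L) = -(-10)*(-10) = -5*20 = -100)
K(k) = -700*k (K(k) = (-100*7)*k = -700*k)
K(f(-6))/62825 = -700*(-6)/62825 = 4200*(1/62825) = 24/359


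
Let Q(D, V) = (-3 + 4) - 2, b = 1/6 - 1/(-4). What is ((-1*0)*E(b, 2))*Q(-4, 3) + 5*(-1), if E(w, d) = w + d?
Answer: -5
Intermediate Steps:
b = 5/12 (b = 1*(⅙) - 1*(-¼) = ⅙ + ¼ = 5/12 ≈ 0.41667)
E(w, d) = d + w
Q(D, V) = -1 (Q(D, V) = 1 - 2 = -1)
((-1*0)*E(b, 2))*Q(-4, 3) + 5*(-1) = ((-1*0)*(2 + 5/12))*(-1) + 5*(-1) = (0*(29/12))*(-1) - 5 = 0*(-1) - 5 = 0 - 5 = -5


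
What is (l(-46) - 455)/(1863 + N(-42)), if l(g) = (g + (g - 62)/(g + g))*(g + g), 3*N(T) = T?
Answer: 3669/1849 ≈ 1.9843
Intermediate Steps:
N(T) = T/3
l(g) = 2*g*(g + (-62 + g)/(2*g)) (l(g) = (g + (-62 + g)/((2*g)))*(2*g) = (g + (-62 + g)*(1/(2*g)))*(2*g) = (g + (-62 + g)/(2*g))*(2*g) = 2*g*(g + (-62 + g)/(2*g)))
(l(-46) - 455)/(1863 + N(-42)) = ((-62 - 46 + 2*(-46)**2) - 455)/(1863 + (1/3)*(-42)) = ((-62 - 46 + 2*2116) - 455)/(1863 - 14) = ((-62 - 46 + 4232) - 455)/1849 = (4124 - 455)*(1/1849) = 3669*(1/1849) = 3669/1849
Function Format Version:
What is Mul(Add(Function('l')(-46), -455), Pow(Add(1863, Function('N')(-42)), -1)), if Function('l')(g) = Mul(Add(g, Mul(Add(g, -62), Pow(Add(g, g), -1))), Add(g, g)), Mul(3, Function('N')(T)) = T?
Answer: Rational(3669, 1849) ≈ 1.9843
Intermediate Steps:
Function('N')(T) = Mul(Rational(1, 3), T)
Function('l')(g) = Mul(2, g, Add(g, Mul(Rational(1, 2), Pow(g, -1), Add(-62, g)))) (Function('l')(g) = Mul(Add(g, Mul(Add(-62, g), Pow(Mul(2, g), -1))), Mul(2, g)) = Mul(Add(g, Mul(Add(-62, g), Mul(Rational(1, 2), Pow(g, -1)))), Mul(2, g)) = Mul(Add(g, Mul(Rational(1, 2), Pow(g, -1), Add(-62, g))), Mul(2, g)) = Mul(2, g, Add(g, Mul(Rational(1, 2), Pow(g, -1), Add(-62, g)))))
Mul(Add(Function('l')(-46), -455), Pow(Add(1863, Function('N')(-42)), -1)) = Mul(Add(Add(-62, -46, Mul(2, Pow(-46, 2))), -455), Pow(Add(1863, Mul(Rational(1, 3), -42)), -1)) = Mul(Add(Add(-62, -46, Mul(2, 2116)), -455), Pow(Add(1863, -14), -1)) = Mul(Add(Add(-62, -46, 4232), -455), Pow(1849, -1)) = Mul(Add(4124, -455), Rational(1, 1849)) = Mul(3669, Rational(1, 1849)) = Rational(3669, 1849)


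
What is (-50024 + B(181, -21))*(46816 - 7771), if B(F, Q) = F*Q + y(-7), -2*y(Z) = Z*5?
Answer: -4201827675/2 ≈ -2.1009e+9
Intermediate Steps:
y(Z) = -5*Z/2 (y(Z) = -Z*5/2 = -5*Z/2)
B(F, Q) = 35/2 + F*Q (B(F, Q) = F*Q - 5/2*(-7) = F*Q + 35/2 = 35/2 + F*Q)
(-50024 + B(181, -21))*(46816 - 7771) = (-50024 + (35/2 + 181*(-21)))*(46816 - 7771) = (-50024 + (35/2 - 3801))*39045 = (-50024 - 7567/2)*39045 = -107615/2*39045 = -4201827675/2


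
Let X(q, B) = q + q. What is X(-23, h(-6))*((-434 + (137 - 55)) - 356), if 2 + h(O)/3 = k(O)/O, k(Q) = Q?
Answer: 32568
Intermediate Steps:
h(O) = -3 (h(O) = -6 + 3*(O/O) = -6 + 3*1 = -6 + 3 = -3)
X(q, B) = 2*q
X(-23, h(-6))*((-434 + (137 - 55)) - 356) = (2*(-23))*((-434 + (137 - 55)) - 356) = -46*((-434 + 82) - 356) = -46*(-352 - 356) = -46*(-708) = 32568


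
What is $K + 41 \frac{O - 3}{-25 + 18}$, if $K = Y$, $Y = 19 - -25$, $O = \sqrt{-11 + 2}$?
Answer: $\frac{431}{7} - \frac{123 i}{7} \approx 61.571 - 17.571 i$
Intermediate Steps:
$O = 3 i$ ($O = \sqrt{-9} = 3 i \approx 3.0 i$)
$Y = 44$ ($Y = 19 + 25 = 44$)
$K = 44$
$K + 41 \frac{O - 3}{-25 + 18} = 44 + 41 \frac{3 i - 3}{-25 + 18} = 44 + 41 \frac{-3 + 3 i}{-7} = 44 + 41 \left(-3 + 3 i\right) \left(- \frac{1}{7}\right) = 44 + 41 \left(\frac{3}{7} - \frac{3 i}{7}\right) = 44 + \left(\frac{123}{7} - \frac{123 i}{7}\right) = \frac{431}{7} - \frac{123 i}{7}$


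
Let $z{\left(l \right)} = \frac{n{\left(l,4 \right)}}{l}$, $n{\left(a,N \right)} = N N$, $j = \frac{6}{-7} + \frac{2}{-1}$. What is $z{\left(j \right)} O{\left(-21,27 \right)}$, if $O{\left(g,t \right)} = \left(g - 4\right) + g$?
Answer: $\frac{1288}{5} \approx 257.6$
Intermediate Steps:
$j = - \frac{20}{7}$ ($j = 6 \left(- \frac{1}{7}\right) + 2 \left(-1\right) = - \frac{6}{7} - 2 = - \frac{20}{7} \approx -2.8571$)
$n{\left(a,N \right)} = N^{2}$
$z{\left(l \right)} = \frac{16}{l}$ ($z{\left(l \right)} = \frac{4^{2}}{l} = \frac{16}{l}$)
$O{\left(g,t \right)} = -4 + 2 g$ ($O{\left(g,t \right)} = \left(-4 + g\right) + g = -4 + 2 g$)
$z{\left(j \right)} O{\left(-21,27 \right)} = \frac{16}{- \frac{20}{7}} \left(-4 + 2 \left(-21\right)\right) = 16 \left(- \frac{7}{20}\right) \left(-4 - 42\right) = \left(- \frac{28}{5}\right) \left(-46\right) = \frac{1288}{5}$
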